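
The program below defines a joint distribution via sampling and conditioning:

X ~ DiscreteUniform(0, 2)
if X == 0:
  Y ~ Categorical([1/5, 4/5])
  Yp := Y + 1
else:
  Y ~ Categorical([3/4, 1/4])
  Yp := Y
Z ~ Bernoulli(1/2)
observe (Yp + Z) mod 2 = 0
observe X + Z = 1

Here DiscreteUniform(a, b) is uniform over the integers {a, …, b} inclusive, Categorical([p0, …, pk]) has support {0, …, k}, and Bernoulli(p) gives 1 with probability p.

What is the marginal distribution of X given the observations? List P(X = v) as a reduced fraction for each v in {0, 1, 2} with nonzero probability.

Enumerate traces; 2 have nonzero weight after conditioning:
  (X=0, Y=0, Z=1) weight 1/30
  (X=1, Y=0, Z=0) weight 1/8
Group by X:
  weight(X=0) = 1/30
  weight(X=1) = 1/8
Total weight = 1/30 + 1/8 = 19/120
P(X=0 | obs) = 1/30 / 19/120 = 4/19
P(X=1 | obs) = 1/8 / 19/120 = 15/19

P(X=0) = 4/19, P(X=1) = 15/19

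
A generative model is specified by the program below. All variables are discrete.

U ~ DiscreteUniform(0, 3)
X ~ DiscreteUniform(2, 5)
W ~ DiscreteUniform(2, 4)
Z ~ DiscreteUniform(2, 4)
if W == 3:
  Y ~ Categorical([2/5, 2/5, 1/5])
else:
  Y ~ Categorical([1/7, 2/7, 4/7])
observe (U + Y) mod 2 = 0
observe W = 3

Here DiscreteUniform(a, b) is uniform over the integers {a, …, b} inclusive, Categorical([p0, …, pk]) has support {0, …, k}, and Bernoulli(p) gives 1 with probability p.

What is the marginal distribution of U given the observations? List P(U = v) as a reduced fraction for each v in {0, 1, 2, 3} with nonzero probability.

P(U=0) = 3/10, P(U=1) = 1/5, P(U=2) = 3/10, P(U=3) = 1/5

Enumerate traces; 72 have nonzero weight after conditioning:
  (U=0, X=2, W=3, Z=2, Y=0) weight 1/360
  (U=0, X=2, W=3, Z=2, Y=2) weight 1/720
  (U=0, X=2, W=3, Z=3, Y=0) weight 1/360
  (U=0, X=2, W=3, Z=3, Y=2) weight 1/720
  (U=0, X=2, W=3, Z=4, Y=0) weight 1/360
  (U=0, X=2, W=3, Z=4, Y=2) weight 1/720
  (U=0, X=3, W=3, Z=2, Y=0) weight 1/360
  (U=0, X=3, W=3, Z=2, Y=2) weight 1/720
  (U=1, X=2, W=3, Z=2, Y=1) weight 1/360
  (U=2, X=2, W=3, Z=2, Y=0) weight 1/360
  … 62 more
Group by U:
  weight(U=0) = 1/20
  weight(U=1) = 1/30
  weight(U=2) = 1/20
  weight(U=3) = 1/30
Total weight = 1/20 + 1/30 + 1/20 + 1/30 = 1/6
P(U=0 | obs) = 1/20 / 1/6 = 3/10
P(U=1 | obs) = 1/30 / 1/6 = 1/5
P(U=2 | obs) = 1/20 / 1/6 = 3/10
P(U=3 | obs) = 1/30 / 1/6 = 1/5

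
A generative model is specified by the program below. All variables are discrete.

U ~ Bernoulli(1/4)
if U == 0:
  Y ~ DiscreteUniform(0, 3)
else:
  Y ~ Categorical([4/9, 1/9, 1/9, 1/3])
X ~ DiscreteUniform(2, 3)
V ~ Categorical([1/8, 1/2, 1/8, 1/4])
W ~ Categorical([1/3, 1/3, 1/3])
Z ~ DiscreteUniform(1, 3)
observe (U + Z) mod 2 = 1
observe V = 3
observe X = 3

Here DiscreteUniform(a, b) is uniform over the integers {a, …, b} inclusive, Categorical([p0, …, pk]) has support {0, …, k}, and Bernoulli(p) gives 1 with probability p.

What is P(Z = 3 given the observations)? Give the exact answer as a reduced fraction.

P(Z = 3 | obs) = 3/7

Enumerate traces; 36 have nonzero weight after conditioning:
  (U=0, Y=0, X=3, V=3, W=0, Z=1) weight 1/384
  (U=0, Y=0, X=3, V=3, W=0, Z=3) weight 1/384
  (U=0, Y=0, X=3, V=3, W=1, Z=1) weight 1/384
  (U=0, Y=0, X=3, V=3, W=1, Z=3) weight 1/384
  (U=0, Y=0, X=3, V=3, W=2, Z=1) weight 1/384
  (U=0, Y=0, X=3, V=3, W=2, Z=3) weight 1/384
  (U=0, Y=1, X=3, V=3, W=0, Z=1) weight 1/384
  (U=0, Y=1, X=3, V=3, W=0, Z=3) weight 1/384
  (U=1, Y=0, X=3, V=3, W=0, Z=2) weight 1/648
  … 27 more
Group by Z:
  weight(Z=1) = 1/32
  weight(Z=2) = 1/96
  weight(Z=3) = 1/32
Total weight = 1/32 + 1/96 + 1/32 = 7/96
P(Z=1 | obs) = 1/32 / 7/96 = 3/7
P(Z=2 | obs) = 1/96 / 7/96 = 1/7
P(Z=3 | obs) = 1/32 / 7/96 = 3/7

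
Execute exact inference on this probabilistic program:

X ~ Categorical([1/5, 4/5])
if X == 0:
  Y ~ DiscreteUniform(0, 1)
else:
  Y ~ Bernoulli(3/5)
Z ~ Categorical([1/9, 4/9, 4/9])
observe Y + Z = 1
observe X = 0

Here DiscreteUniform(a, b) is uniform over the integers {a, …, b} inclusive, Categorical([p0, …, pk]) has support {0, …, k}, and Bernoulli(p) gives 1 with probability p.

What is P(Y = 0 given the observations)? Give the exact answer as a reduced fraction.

Enumerate traces; 2 have nonzero weight after conditioning:
  (X=0, Y=0, Z=1) weight 2/45
  (X=0, Y=1, Z=0) weight 1/90
Group by Y:
  weight(Y=0) = 2/45
  weight(Y=1) = 1/90
Total weight = 2/45 + 1/90 = 1/18
P(Y=0 | obs) = 2/45 / 1/18 = 4/5
P(Y=1 | obs) = 1/90 / 1/18 = 1/5

P(Y = 0 | obs) = 4/5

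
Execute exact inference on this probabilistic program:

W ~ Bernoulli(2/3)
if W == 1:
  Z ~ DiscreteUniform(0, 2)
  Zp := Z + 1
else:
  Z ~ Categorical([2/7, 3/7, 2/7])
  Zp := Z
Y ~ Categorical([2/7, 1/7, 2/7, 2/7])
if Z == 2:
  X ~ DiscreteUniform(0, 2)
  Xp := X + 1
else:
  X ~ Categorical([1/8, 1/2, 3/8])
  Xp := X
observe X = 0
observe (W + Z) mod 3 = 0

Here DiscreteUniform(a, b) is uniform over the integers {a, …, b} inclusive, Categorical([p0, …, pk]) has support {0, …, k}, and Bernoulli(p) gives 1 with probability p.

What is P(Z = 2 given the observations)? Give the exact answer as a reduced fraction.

Enumerate traces; 8 have nonzero weight after conditioning:
  (W=0, Z=0, Y=0, X=0) weight 1/294
  (W=0, Z=0, Y=1, X=0) weight 1/588
  (W=0, Z=0, Y=2, X=0) weight 1/294
  (W=0, Z=0, Y=3, X=0) weight 1/294
  (W=1, Z=2, Y=0, X=0) weight 4/189
  (W=1, Z=2, Y=1, X=0) weight 2/189
  (W=1, Z=2, Y=2, X=0) weight 4/189
  (W=1, Z=2, Y=3, X=0) weight 4/189
Group by Z:
  weight(Z=0) = 1/84
  weight(Z=2) = 2/27
Total weight = 1/84 + 2/27 = 65/756
P(Z=0 | obs) = 1/84 / 65/756 = 9/65
P(Z=2 | obs) = 2/27 / 65/756 = 56/65

P(Z = 2 | obs) = 56/65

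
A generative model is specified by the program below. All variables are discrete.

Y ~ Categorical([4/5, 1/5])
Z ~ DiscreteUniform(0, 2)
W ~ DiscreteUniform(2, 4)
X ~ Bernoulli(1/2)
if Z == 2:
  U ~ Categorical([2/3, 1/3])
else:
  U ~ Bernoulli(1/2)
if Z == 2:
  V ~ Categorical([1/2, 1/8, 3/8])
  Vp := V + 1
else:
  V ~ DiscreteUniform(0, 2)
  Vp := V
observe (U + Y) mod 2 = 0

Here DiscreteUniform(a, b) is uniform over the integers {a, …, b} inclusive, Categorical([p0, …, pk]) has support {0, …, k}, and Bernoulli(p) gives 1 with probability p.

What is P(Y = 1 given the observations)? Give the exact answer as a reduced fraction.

P(Y = 1 | obs) = 1/6

Enumerate traces; 108 have nonzero weight after conditioning:
  (Y=0, Z=0, W=2, X=0, U=0, V=0) weight 1/135
  (Y=0, Z=0, W=2, X=0, U=0, V=1) weight 1/135
  (Y=0, Z=0, W=2, X=0, U=0, V=2) weight 1/135
  (Y=0, Z=0, W=2, X=1, U=0, V=0) weight 1/135
  (Y=0, Z=0, W=2, X=1, U=0, V=1) weight 1/135
  (Y=0, Z=0, W=2, X=1, U=0, V=2) weight 1/135
  (Y=0, Z=0, W=3, X=0, U=0, V=0) weight 1/135
  (Y=0, Z=0, W=3, X=0, U=0, V=1) weight 1/135
  (Y=1, Z=0, W=2, X=0, U=1, V=0) weight 1/540
  … 99 more
Group by Y:
  weight(Y=0) = 4/9
  weight(Y=1) = 4/45
Total weight = 4/9 + 4/45 = 8/15
P(Y=0 | obs) = 4/9 / 8/15 = 5/6
P(Y=1 | obs) = 4/45 / 8/15 = 1/6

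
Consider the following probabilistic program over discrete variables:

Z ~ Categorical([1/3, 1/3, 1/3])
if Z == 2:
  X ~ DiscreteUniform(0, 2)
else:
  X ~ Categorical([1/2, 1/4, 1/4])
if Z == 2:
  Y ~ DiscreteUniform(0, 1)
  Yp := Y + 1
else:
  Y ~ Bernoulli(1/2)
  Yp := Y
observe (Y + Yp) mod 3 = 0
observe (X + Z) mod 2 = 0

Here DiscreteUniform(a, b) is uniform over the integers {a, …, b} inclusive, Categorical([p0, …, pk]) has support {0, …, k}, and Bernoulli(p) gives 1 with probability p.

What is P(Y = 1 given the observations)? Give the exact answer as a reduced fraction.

Enumerate traces; 5 have nonzero weight after conditioning:
  (Z=0, X=0, Y=0) weight 1/12
  (Z=0, X=2, Y=0) weight 1/24
  (Z=1, X=1, Y=0) weight 1/24
  (Z=2, X=0, Y=1) weight 1/18
  (Z=2, X=2, Y=1) weight 1/18
Group by Y:
  weight(Y=0) = 1/6
  weight(Y=1) = 1/9
Total weight = 1/6 + 1/9 = 5/18
P(Y=0 | obs) = 1/6 / 5/18 = 3/5
P(Y=1 | obs) = 1/9 / 5/18 = 2/5

P(Y = 1 | obs) = 2/5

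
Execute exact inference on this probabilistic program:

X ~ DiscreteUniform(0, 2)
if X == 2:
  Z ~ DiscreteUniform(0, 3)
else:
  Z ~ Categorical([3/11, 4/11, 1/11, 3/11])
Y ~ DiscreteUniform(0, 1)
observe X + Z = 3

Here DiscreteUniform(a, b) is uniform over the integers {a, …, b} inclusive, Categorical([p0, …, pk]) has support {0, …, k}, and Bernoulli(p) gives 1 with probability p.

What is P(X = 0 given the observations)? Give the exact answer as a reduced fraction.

P(X = 0 | obs) = 4/9

Enumerate traces; 6 have nonzero weight after conditioning:
  (X=0, Z=3, Y=0) weight 1/22
  (X=0, Z=3, Y=1) weight 1/22
  (X=1, Z=2, Y=0) weight 1/66
  (X=1, Z=2, Y=1) weight 1/66
  (X=2, Z=1, Y=0) weight 1/24
  (X=2, Z=1, Y=1) weight 1/24
Group by X:
  weight(X=0) = 1/11
  weight(X=1) = 1/33
  weight(X=2) = 1/12
Total weight = 1/11 + 1/33 + 1/12 = 9/44
P(X=0 | obs) = 1/11 / 9/44 = 4/9
P(X=1 | obs) = 1/33 / 9/44 = 4/27
P(X=2 | obs) = 1/12 / 9/44 = 11/27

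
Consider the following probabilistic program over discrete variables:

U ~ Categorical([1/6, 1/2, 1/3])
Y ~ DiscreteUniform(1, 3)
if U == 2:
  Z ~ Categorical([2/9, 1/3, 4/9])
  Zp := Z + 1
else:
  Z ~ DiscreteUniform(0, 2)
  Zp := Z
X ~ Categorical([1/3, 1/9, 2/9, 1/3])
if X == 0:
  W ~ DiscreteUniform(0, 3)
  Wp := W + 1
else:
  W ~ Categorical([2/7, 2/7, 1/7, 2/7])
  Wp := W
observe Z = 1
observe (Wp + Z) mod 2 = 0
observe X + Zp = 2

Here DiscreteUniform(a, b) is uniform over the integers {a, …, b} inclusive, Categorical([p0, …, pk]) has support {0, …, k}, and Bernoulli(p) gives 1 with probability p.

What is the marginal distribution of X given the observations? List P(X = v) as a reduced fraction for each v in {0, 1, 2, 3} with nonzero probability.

Enumerate traces; 18 have nonzero weight after conditioning:
  (U=0, Y=1, Z=1, X=1, W=1) weight 1/1701
  (U=0, Y=1, Z=1, X=1, W=3) weight 1/1701
  (U=0, Y=2, Z=1, X=1, W=1) weight 1/1701
  (U=0, Y=2, Z=1, X=1, W=3) weight 1/1701
  (U=0, Y=3, Z=1, X=1, W=1) weight 1/1701
  (U=0, Y=3, Z=1, X=1, W=3) weight 1/1701
  (U=1, Y=1, Z=1, X=1, W=1) weight 1/567
  (U=1, Y=1, Z=1, X=1, W=3) weight 1/567
  (U=2, Y=1, Z=1, X=0, W=0) weight 1/324
  … 9 more
Group by X:
  weight(X=0) = 1/54
  weight(X=1) = 8/567
Total weight = 1/54 + 8/567 = 37/1134
P(X=0 | obs) = 1/54 / 37/1134 = 21/37
P(X=1 | obs) = 8/567 / 37/1134 = 16/37

P(X=0) = 21/37, P(X=1) = 16/37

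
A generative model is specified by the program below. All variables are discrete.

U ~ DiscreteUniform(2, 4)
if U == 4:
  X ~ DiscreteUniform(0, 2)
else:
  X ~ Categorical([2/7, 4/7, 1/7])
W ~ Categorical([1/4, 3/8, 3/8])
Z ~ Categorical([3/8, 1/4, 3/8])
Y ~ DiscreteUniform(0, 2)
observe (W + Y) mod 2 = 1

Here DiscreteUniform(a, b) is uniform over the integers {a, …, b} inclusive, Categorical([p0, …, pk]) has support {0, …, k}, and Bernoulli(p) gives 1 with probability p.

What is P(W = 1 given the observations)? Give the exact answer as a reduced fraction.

P(W = 1 | obs) = 6/11

Enumerate traces; 108 have nonzero weight after conditioning:
  (U=2, X=0, W=0, Z=0, Y=1) weight 1/336
  (U=2, X=0, W=0, Z=1, Y=1) weight 1/504
  (U=2, X=0, W=0, Z=2, Y=1) weight 1/336
  (U=2, X=0, W=1, Z=0, Y=0) weight 1/224
  (U=2, X=0, W=1, Z=0, Y=2) weight 1/224
  (U=2, X=0, W=1, Z=1, Y=0) weight 1/336
  (U=2, X=0, W=1, Z=1, Y=2) weight 1/336
  (U=2, X=0, W=1, Z=2, Y=0) weight 1/224
  (U=2, X=0, W=2, Z=0, Y=1) weight 1/224
  … 99 more
Group by W:
  weight(W=0) = 1/12
  weight(W=1) = 1/4
  weight(W=2) = 1/8
Total weight = 1/12 + 1/4 + 1/8 = 11/24
P(W=0 | obs) = 1/12 / 11/24 = 2/11
P(W=1 | obs) = 1/4 / 11/24 = 6/11
P(W=2 | obs) = 1/8 / 11/24 = 3/11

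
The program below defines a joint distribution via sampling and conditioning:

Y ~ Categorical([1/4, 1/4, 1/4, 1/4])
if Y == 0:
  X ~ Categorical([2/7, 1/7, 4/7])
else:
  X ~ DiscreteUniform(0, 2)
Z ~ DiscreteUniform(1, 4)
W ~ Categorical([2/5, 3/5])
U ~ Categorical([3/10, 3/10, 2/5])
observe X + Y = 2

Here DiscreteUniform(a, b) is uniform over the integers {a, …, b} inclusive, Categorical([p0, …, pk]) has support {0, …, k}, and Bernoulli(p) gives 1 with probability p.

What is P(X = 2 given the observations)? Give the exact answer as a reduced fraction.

Enumerate traces; 72 have nonzero weight after conditioning:
  (Y=0, X=2, Z=1, W=0, U=0) weight 3/700
  (Y=0, X=2, Z=1, W=0, U=1) weight 3/700
  (Y=0, X=2, Z=1, W=0, U=2) weight 1/175
  (Y=0, X=2, Z=1, W=1, U=0) weight 9/1400
  (Y=0, X=2, Z=1, W=1, U=1) weight 9/1400
  (Y=0, X=2, Z=1, W=1, U=2) weight 3/350
  (Y=0, X=2, Z=2, W=0, U=0) weight 3/700
  (Y=0, X=2, Z=2, W=0, U=1) weight 3/700
  (Y=1, X=1, Z=1, W=0, U=0) weight 1/400
  (Y=2, X=0, Z=1, W=0, U=0) weight 1/400
  … 62 more
Group by X:
  weight(X=0) = 1/12
  weight(X=1) = 1/12
  weight(X=2) = 1/7
Total weight = 1/12 + 1/12 + 1/7 = 13/42
P(X=0 | obs) = 1/12 / 13/42 = 7/26
P(X=1 | obs) = 1/12 / 13/42 = 7/26
P(X=2 | obs) = 1/7 / 13/42 = 6/13

P(X = 2 | obs) = 6/13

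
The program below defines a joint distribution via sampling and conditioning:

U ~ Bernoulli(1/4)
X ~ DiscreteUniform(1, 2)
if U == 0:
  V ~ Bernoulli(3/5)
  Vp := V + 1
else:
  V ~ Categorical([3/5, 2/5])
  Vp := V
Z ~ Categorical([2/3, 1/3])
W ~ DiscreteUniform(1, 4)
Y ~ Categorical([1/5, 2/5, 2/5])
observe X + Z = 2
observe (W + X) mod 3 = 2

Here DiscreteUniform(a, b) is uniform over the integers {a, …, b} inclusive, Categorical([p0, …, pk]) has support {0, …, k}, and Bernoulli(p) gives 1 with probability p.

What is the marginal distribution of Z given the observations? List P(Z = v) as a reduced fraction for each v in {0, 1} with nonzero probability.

Enumerate traces; 36 have nonzero weight after conditioning:
  (U=0, X=1, V=0, Z=1, W=1, Y=0) weight 1/400
  (U=0, X=1, V=0, Z=1, W=1, Y=1) weight 1/200
  (U=0, X=1, V=0, Z=1, W=1, Y=2) weight 1/200
  (U=0, X=1, V=0, Z=1, W=4, Y=0) weight 1/400
  (U=0, X=1, V=0, Z=1, W=4, Y=1) weight 1/200
  (U=0, X=1, V=0, Z=1, W=4, Y=2) weight 1/200
  (U=0, X=1, V=1, Z=1, W=1, Y=0) weight 3/800
  (U=0, X=1, V=1, Z=1, W=1, Y=1) weight 3/400
  (U=0, X=2, V=0, Z=0, W=3, Y=0) weight 1/200
  … 27 more
Group by Z:
  weight(Z=0) = 1/12
  weight(Z=1) = 1/12
Total weight = 1/12 + 1/12 = 1/6
P(Z=0 | obs) = 1/12 / 1/6 = 1/2
P(Z=1 | obs) = 1/12 / 1/6 = 1/2

P(Z=0) = 1/2, P(Z=1) = 1/2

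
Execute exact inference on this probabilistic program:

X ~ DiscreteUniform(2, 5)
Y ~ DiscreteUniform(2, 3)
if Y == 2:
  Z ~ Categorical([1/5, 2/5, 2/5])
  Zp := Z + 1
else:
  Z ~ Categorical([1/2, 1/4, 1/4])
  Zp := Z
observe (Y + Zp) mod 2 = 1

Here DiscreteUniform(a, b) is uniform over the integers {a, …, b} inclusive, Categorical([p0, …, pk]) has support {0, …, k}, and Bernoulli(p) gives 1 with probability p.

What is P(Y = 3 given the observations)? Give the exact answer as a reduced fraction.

P(Y = 3 | obs) = 5/9

Enumerate traces; 16 have nonzero weight after conditioning:
  (X=2, Y=2, Z=0) weight 1/40
  (X=2, Y=2, Z=2) weight 1/20
  (X=2, Y=3, Z=0) weight 1/16
  (X=2, Y=3, Z=2) weight 1/32
  (X=3, Y=2, Z=0) weight 1/40
  (X=3, Y=2, Z=2) weight 1/20
  (X=3, Y=3, Z=0) weight 1/16
  (X=3, Y=3, Z=2) weight 1/32
  … 8 more
Group by Y:
  weight(Y=2) = 3/10
  weight(Y=3) = 3/8
Total weight = 3/10 + 3/8 = 27/40
P(Y=2 | obs) = 3/10 / 27/40 = 4/9
P(Y=3 | obs) = 3/8 / 27/40 = 5/9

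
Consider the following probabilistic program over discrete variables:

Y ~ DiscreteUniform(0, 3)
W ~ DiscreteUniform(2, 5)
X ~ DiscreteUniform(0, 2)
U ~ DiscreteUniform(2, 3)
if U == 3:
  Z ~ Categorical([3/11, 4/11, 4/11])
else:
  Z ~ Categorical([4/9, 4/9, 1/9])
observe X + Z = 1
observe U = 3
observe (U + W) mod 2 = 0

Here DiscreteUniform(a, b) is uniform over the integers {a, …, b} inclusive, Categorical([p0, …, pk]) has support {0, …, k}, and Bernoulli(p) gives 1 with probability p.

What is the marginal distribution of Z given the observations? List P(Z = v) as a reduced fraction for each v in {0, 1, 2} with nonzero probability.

P(Z=0) = 3/7, P(Z=1) = 4/7

Enumerate traces; 16 have nonzero weight after conditioning:
  (Y=0, W=3, X=0, U=3, Z=1) weight 1/264
  (Y=0, W=3, X=1, U=3, Z=0) weight 1/352
  (Y=0, W=5, X=0, U=3, Z=1) weight 1/264
  (Y=0, W=5, X=1, U=3, Z=0) weight 1/352
  (Y=1, W=3, X=0, U=3, Z=1) weight 1/264
  (Y=1, W=3, X=1, U=3, Z=0) weight 1/352
  (Y=1, W=5, X=0, U=3, Z=1) weight 1/264
  (Y=1, W=5, X=1, U=3, Z=0) weight 1/352
  … 8 more
Group by Z:
  weight(Z=0) = 1/44
  weight(Z=1) = 1/33
Total weight = 1/44 + 1/33 = 7/132
P(Z=0 | obs) = 1/44 / 7/132 = 3/7
P(Z=1 | obs) = 1/33 / 7/132 = 4/7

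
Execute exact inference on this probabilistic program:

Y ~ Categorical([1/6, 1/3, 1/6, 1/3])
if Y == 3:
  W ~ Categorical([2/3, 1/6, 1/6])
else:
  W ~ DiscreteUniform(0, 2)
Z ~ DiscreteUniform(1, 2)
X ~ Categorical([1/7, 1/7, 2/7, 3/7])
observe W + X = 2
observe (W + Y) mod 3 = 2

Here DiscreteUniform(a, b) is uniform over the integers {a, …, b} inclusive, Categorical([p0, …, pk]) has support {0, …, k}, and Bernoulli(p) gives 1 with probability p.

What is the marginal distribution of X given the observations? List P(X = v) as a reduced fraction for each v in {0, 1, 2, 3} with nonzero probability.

P(X=0) = 1/3, P(X=1) = 1/3, P(X=2) = 1/3

Enumerate traces; 8 have nonzero weight after conditioning:
  (Y=0, W=2, Z=1, X=0) weight 1/252
  (Y=0, W=2, Z=2, X=0) weight 1/252
  (Y=1, W=1, Z=1, X=1) weight 1/126
  (Y=1, W=1, Z=2, X=1) weight 1/126
  (Y=2, W=0, Z=1, X=2) weight 1/126
  (Y=2, W=0, Z=2, X=2) weight 1/126
  (Y=3, W=2, Z=1, X=0) weight 1/252
  (Y=3, W=2, Z=2, X=0) weight 1/252
Group by X:
  weight(X=0) = 1/63
  weight(X=1) = 1/63
  weight(X=2) = 1/63
Total weight = 1/63 + 1/63 + 1/63 = 1/21
P(X=0 | obs) = 1/63 / 1/21 = 1/3
P(X=1 | obs) = 1/63 / 1/21 = 1/3
P(X=2 | obs) = 1/63 / 1/21 = 1/3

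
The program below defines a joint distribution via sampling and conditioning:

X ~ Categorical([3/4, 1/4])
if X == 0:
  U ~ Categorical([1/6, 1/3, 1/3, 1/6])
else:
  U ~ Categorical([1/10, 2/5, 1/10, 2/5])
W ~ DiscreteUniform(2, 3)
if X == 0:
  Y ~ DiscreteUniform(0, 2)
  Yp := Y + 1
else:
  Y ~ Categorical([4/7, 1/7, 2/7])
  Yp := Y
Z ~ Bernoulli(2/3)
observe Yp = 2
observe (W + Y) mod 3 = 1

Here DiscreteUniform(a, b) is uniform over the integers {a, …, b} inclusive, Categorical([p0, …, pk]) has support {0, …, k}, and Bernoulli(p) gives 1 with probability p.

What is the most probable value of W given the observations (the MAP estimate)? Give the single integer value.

Enumerate traces; 16 have nonzero weight after conditioning:
  (X=0, U=0, W=3, Y=1, Z=0) weight 1/144
  (X=0, U=0, W=3, Y=1, Z=1) weight 1/72
  (X=0, U=1, W=3, Y=1, Z=0) weight 1/72
  (X=0, U=1, W=3, Y=1, Z=1) weight 1/36
  (X=0, U=2, W=3, Y=1, Z=0) weight 1/72
  (X=0, U=2, W=3, Y=1, Z=1) weight 1/36
  (X=0, U=3, W=3, Y=1, Z=0) weight 1/144
  (X=0, U=3, W=3, Y=1, Z=1) weight 1/72
  (X=1, U=0, W=2, Y=2, Z=0) weight 1/840
  … 7 more
Group by W:
  weight(W=2) = 1/28
  weight(W=3) = 1/8
Total weight = 1/28 + 1/8 = 9/56
P(W=2 | obs) = 1/28 / 9/56 = 2/9
P(W=3 | obs) = 1/8 / 9/56 = 7/9
argmax = 3

argmax_v P(W = v | obs) = 3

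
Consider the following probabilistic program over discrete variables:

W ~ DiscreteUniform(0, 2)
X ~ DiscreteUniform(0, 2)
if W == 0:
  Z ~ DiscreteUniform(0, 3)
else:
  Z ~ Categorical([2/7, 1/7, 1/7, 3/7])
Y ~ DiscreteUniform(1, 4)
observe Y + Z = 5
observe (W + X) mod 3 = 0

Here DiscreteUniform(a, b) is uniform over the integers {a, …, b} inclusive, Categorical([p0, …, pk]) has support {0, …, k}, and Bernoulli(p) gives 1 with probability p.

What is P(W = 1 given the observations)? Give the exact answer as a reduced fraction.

Enumerate traces; 9 have nonzero weight after conditioning:
  (W=0, X=0, Z=1, Y=4) weight 1/144
  (W=0, X=0, Z=2, Y=3) weight 1/144
  (W=0, X=0, Z=3, Y=2) weight 1/144
  (W=1, X=2, Z=1, Y=4) weight 1/252
  (W=1, X=2, Z=2, Y=3) weight 1/252
  (W=1, X=2, Z=3, Y=2) weight 1/84
  (W=2, X=1, Z=1, Y=4) weight 1/252
  (W=2, X=1, Z=2, Y=3) weight 1/252
  … 1 more
Group by W:
  weight(W=0) = 1/48
  weight(W=1) = 5/252
  weight(W=2) = 5/252
Total weight = 1/48 + 5/252 + 5/252 = 61/1008
P(W=0 | obs) = 1/48 / 61/1008 = 21/61
P(W=1 | obs) = 5/252 / 61/1008 = 20/61
P(W=2 | obs) = 5/252 / 61/1008 = 20/61

P(W = 1 | obs) = 20/61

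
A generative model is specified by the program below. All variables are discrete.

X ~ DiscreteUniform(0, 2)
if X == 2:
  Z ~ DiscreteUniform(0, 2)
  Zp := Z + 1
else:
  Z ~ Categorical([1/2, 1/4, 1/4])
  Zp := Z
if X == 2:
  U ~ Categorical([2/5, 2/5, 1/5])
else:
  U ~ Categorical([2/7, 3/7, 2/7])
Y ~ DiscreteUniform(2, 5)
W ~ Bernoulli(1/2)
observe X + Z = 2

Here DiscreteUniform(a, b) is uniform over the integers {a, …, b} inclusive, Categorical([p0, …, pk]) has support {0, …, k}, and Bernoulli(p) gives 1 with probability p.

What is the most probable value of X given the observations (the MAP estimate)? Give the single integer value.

Enumerate traces; 72 have nonzero weight after conditioning:
  (X=0, Z=2, U=0, Y=2, W=0) weight 1/336
  (X=0, Z=2, U=0, Y=2, W=1) weight 1/336
  (X=0, Z=2, U=0, Y=3, W=0) weight 1/336
  (X=0, Z=2, U=0, Y=3, W=1) weight 1/336
  (X=0, Z=2, U=0, Y=4, W=0) weight 1/336
  (X=0, Z=2, U=0, Y=4, W=1) weight 1/336
  (X=0, Z=2, U=0, Y=5, W=0) weight 1/336
  (X=0, Z=2, U=0, Y=5, W=1) weight 1/336
  (X=1, Z=1, U=0, Y=2, W=0) weight 1/336
  (X=2, Z=0, U=0, Y=2, W=0) weight 1/180
  … 62 more
Group by X:
  weight(X=0) = 1/12
  weight(X=1) = 1/12
  weight(X=2) = 1/9
Total weight = 1/12 + 1/12 + 1/9 = 5/18
P(X=0 | obs) = 1/12 / 5/18 = 3/10
P(X=1 | obs) = 1/12 / 5/18 = 3/10
P(X=2 | obs) = 1/9 / 5/18 = 2/5
argmax = 2

argmax_v P(X = v | obs) = 2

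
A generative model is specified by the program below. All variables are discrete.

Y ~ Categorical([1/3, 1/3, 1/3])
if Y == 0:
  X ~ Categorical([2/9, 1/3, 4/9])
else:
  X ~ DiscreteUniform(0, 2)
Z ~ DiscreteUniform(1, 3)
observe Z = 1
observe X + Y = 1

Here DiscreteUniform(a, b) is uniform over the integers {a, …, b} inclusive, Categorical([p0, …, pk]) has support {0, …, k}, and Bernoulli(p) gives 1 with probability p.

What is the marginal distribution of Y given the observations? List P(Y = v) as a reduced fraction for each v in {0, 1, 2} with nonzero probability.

Enumerate traces; 2 have nonzero weight after conditioning:
  (Y=0, X=1, Z=1) weight 1/27
  (Y=1, X=0, Z=1) weight 1/27
Group by Y:
  weight(Y=0) = 1/27
  weight(Y=1) = 1/27
Total weight = 1/27 + 1/27 = 2/27
P(Y=0 | obs) = 1/27 / 2/27 = 1/2
P(Y=1 | obs) = 1/27 / 2/27 = 1/2

P(Y=0) = 1/2, P(Y=1) = 1/2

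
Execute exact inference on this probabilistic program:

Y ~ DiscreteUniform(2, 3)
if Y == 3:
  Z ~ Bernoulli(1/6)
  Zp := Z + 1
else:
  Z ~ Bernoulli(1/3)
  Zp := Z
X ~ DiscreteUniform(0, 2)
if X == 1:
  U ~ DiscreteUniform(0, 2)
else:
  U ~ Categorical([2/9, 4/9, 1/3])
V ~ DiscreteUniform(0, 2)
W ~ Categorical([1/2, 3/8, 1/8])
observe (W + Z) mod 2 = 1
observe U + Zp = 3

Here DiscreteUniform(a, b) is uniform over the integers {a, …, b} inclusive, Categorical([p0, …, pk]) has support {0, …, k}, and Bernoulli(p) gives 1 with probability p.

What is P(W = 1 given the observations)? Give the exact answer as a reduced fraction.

Enumerate traces; 45 have nonzero weight after conditioning:
  (Y=2, Z=1, X=0, U=2, V=0, W=0) weight 1/324
  (Y=2, Z=1, X=0, U=2, V=0, W=2) weight 1/1296
  (Y=2, Z=1, X=0, U=2, V=1, W=0) weight 1/324
  (Y=2, Z=1, X=0, U=2, V=1, W=2) weight 1/1296
  (Y=2, Z=1, X=0, U=2, V=2, W=0) weight 1/324
  (Y=2, Z=1, X=0, U=2, V=2, W=2) weight 1/1296
  (Y=2, Z=1, X=1, U=2, V=0, W=0) weight 1/324
  (Y=2, Z=1, X=1, U=2, V=0, W=2) weight 1/1296
  (Y=3, Z=0, X=0, U=2, V=0, W=1) weight 5/864
  … 36 more
Group by W:
  weight(W=0) = 29/648
  weight(W=1) = 5/96
  weight(W=2) = 29/2592
Total weight = 29/648 + 5/96 + 29/2592 = 35/324
P(W=0 | obs) = 29/648 / 35/324 = 29/70
P(W=1 | obs) = 5/96 / 35/324 = 27/56
P(W=2 | obs) = 29/2592 / 35/324 = 29/280

P(W = 1 | obs) = 27/56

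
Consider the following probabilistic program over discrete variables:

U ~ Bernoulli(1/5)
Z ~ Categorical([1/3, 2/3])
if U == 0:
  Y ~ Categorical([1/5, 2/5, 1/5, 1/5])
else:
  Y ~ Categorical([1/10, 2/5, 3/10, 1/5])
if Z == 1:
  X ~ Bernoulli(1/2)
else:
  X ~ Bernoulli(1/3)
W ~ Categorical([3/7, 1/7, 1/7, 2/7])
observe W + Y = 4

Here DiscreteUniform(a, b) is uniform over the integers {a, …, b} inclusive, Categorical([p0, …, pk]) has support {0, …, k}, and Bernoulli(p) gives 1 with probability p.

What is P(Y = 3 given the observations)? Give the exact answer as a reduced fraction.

P(Y = 3 | obs) = 10/61

Enumerate traces; 24 have nonzero weight after conditioning:
  (U=0, Z=0, Y=1, X=0, W=3) weight 32/1575
  (U=0, Z=0, Y=1, X=1, W=3) weight 16/1575
  (U=0, Z=0, Y=2, X=0, W=2) weight 8/1575
  (U=0, Z=0, Y=2, X=1, W=2) weight 4/1575
  (U=0, Z=0, Y=3, X=0, W=1) weight 8/1575
  (U=0, Z=0, Y=3, X=1, W=1) weight 4/1575
  (U=0, Z=1, Y=1, X=0, W=3) weight 16/525
  (U=0, Z=1, Y=1, X=1, W=3) weight 16/525
  … 16 more
Group by Y:
  weight(Y=1) = 4/35
  weight(Y=2) = 11/350
  weight(Y=3) = 1/35
Total weight = 4/35 + 11/350 + 1/35 = 61/350
P(Y=1 | obs) = 4/35 / 61/350 = 40/61
P(Y=2 | obs) = 11/350 / 61/350 = 11/61
P(Y=3 | obs) = 1/35 / 61/350 = 10/61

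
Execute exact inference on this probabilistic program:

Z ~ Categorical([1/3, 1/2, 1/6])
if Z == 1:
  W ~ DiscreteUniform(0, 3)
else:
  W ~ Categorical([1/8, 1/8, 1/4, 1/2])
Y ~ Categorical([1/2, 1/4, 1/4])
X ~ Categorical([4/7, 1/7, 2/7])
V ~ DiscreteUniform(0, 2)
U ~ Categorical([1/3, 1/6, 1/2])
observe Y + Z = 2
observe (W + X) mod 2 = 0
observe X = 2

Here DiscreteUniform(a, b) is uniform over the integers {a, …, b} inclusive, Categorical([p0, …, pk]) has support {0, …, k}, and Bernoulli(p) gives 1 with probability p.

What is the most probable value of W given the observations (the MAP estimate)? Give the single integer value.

argmax_v P(W = v | obs) = 2

Enumerate traces; 54 have nonzero weight after conditioning:
  (Z=0, W=0, Y=2, X=2, V=0, U=0) weight 1/3024
  (Z=0, W=0, Y=2, X=2, V=0, U=1) weight 1/6048
  (Z=0, W=0, Y=2, X=2, V=0, U=2) weight 1/2016
  (Z=0, W=0, Y=2, X=2, V=1, U=0) weight 1/3024
  (Z=0, W=0, Y=2, X=2, V=1, U=1) weight 1/6048
  (Z=0, W=0, Y=2, X=2, V=1, U=2) weight 1/2016
  (Z=0, W=0, Y=2, X=2, V=2, U=0) weight 1/3024
  (Z=0, W=0, Y=2, X=2, V=2, U=1) weight 1/6048
  (Z=0, W=2, Y=2, X=2, V=0, U=0) weight 1/1512
  … 45 more
Group by W:
  weight(W=0) = 5/336
  weight(W=2) = 1/48
Total weight = 5/336 + 1/48 = 1/28
P(W=0 | obs) = 5/336 / 1/28 = 5/12
P(W=2 | obs) = 1/48 / 1/28 = 7/12
argmax = 2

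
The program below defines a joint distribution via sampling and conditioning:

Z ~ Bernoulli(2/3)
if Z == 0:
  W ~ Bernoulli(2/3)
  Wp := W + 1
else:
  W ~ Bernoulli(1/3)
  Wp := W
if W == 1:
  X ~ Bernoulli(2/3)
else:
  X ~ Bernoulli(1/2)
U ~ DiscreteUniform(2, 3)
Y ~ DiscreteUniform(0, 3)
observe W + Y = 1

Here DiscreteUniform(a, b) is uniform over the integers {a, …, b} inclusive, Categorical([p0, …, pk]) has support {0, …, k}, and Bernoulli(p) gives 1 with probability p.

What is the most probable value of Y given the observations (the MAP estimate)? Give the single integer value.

argmax_v P(Y = v | obs) = 1

Enumerate traces; 16 have nonzero weight after conditioning:
  (Z=0, W=0, X=0, U=2, Y=1) weight 1/144
  (Z=0, W=0, X=0, U=3, Y=1) weight 1/144
  (Z=0, W=0, X=1, U=2, Y=1) weight 1/144
  (Z=0, W=0, X=1, U=3, Y=1) weight 1/144
  (Z=0, W=1, X=0, U=2, Y=0) weight 1/108
  (Z=0, W=1, X=0, U=3, Y=0) weight 1/108
  (Z=0, W=1, X=1, U=2, Y=0) weight 1/54
  (Z=0, W=1, X=1, U=3, Y=0) weight 1/54
  … 8 more
Group by Y:
  weight(Y=0) = 1/9
  weight(Y=1) = 5/36
Total weight = 1/9 + 5/36 = 1/4
P(Y=0 | obs) = 1/9 / 1/4 = 4/9
P(Y=1 | obs) = 5/36 / 1/4 = 5/9
argmax = 1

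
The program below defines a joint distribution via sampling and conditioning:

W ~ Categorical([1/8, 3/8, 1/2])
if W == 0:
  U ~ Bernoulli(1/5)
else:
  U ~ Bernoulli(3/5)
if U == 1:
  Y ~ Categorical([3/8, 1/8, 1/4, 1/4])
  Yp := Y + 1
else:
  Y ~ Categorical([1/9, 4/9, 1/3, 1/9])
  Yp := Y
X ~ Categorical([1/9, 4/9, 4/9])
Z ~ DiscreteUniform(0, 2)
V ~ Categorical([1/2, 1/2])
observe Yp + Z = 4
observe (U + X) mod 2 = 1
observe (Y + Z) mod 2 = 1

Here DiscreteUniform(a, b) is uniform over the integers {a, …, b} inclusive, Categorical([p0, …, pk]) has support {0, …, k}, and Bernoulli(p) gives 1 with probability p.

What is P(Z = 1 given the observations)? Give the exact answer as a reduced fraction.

Enumerate traces; 36 have nonzero weight after conditioning:
  (W=0, U=1, Y=1, X=0, Z=2, V=0) weight 1/17280
  (W=0, U=1, Y=1, X=0, Z=2, V=1) weight 1/17280
  (W=0, U=1, Y=1, X=2, Z=2, V=0) weight 1/4320
  (W=0, U=1, Y=1, X=2, Z=2, V=1) weight 1/4320
  (W=0, U=1, Y=2, X=0, Z=1, V=0) weight 1/8640
  (W=0, U=1, Y=2, X=0, Z=1, V=1) weight 1/8640
  (W=0, U=1, Y=2, X=2, Z=1, V=0) weight 1/2160
  (W=0, U=1, Y=2, X=2, Z=1, V=1) weight 1/2160
  (W=0, U=1, Y=3, X=0, Z=0, V=0) weight 1/8640
  … 27 more
Group by Z:
  weight(Z=0) = 11/432
  weight(Z=1) = 11/432
  weight(Z=2) = 11/864
Total weight = 11/432 + 11/432 + 11/864 = 55/864
P(Z=0 | obs) = 11/432 / 55/864 = 2/5
P(Z=1 | obs) = 11/432 / 55/864 = 2/5
P(Z=2 | obs) = 11/864 / 55/864 = 1/5

P(Z = 1 | obs) = 2/5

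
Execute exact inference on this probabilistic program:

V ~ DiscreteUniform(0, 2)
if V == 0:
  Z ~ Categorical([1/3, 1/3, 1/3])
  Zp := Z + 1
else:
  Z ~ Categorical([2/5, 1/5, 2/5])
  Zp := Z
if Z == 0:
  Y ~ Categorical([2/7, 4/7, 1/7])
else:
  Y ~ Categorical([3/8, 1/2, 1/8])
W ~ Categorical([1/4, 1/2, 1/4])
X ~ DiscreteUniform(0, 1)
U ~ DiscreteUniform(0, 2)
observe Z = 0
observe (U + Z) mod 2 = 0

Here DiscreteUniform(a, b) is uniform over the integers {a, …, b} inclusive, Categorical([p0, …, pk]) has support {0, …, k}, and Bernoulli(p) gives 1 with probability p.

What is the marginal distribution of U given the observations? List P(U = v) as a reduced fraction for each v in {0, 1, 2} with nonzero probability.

Enumerate traces; 108 have nonzero weight after conditioning:
  (V=0, Z=0, Y=0, W=0, X=0, U=0) weight 1/756
  (V=0, Z=0, Y=0, W=0, X=0, U=2) weight 1/756
  (V=0, Z=0, Y=0, W=0, X=1, U=0) weight 1/756
  (V=0, Z=0, Y=0, W=0, X=1, U=2) weight 1/756
  (V=0, Z=0, Y=0, W=1, X=0, U=0) weight 1/378
  (V=0, Z=0, Y=0, W=1, X=0, U=2) weight 1/378
  (V=0, Z=0, Y=0, W=1, X=1, U=0) weight 1/378
  (V=0, Z=0, Y=0, W=1, X=1, U=2) weight 1/378
  … 100 more
Group by U:
  weight(U=0) = 17/135
  weight(U=2) = 17/135
Total weight = 17/135 + 17/135 = 34/135
P(U=0 | obs) = 17/135 / 34/135 = 1/2
P(U=2 | obs) = 17/135 / 34/135 = 1/2

P(U=0) = 1/2, P(U=2) = 1/2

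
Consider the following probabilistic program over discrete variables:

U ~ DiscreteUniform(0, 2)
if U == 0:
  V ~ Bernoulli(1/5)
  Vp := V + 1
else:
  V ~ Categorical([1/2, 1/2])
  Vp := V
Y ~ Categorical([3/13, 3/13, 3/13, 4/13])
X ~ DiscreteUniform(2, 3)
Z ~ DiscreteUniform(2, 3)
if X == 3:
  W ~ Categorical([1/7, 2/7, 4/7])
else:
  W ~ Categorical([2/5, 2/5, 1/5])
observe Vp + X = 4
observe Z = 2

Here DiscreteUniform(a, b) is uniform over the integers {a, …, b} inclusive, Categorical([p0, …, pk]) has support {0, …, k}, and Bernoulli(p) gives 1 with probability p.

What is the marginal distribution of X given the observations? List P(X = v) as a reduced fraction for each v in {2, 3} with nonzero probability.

P(X=2) = 1/10, P(X=3) = 9/10

Enumerate traces; 48 have nonzero weight after conditioning:
  (U=0, V=0, Y=0, X=3, Z=2, W=0) weight 1/455
  (U=0, V=0, Y=0, X=3, Z=2, W=1) weight 2/455
  (U=0, V=0, Y=0, X=3, Z=2, W=2) weight 4/455
  (U=0, V=0, Y=1, X=3, Z=2, W=0) weight 1/455
  (U=0, V=0, Y=1, X=3, Z=2, W=1) weight 2/455
  (U=0, V=0, Y=1, X=3, Z=2, W=2) weight 4/455
  (U=0, V=0, Y=2, X=3, Z=2, W=0) weight 1/455
  (U=0, V=0, Y=2, X=3, Z=2, W=1) weight 2/455
  (U=0, V=1, Y=0, X=2, Z=2, W=0) weight 1/650
  … 39 more
Group by X:
  weight(X=2) = 1/60
  weight(X=3) = 3/20
Total weight = 1/60 + 3/20 = 1/6
P(X=2 | obs) = 1/60 / 1/6 = 1/10
P(X=3 | obs) = 3/20 / 1/6 = 9/10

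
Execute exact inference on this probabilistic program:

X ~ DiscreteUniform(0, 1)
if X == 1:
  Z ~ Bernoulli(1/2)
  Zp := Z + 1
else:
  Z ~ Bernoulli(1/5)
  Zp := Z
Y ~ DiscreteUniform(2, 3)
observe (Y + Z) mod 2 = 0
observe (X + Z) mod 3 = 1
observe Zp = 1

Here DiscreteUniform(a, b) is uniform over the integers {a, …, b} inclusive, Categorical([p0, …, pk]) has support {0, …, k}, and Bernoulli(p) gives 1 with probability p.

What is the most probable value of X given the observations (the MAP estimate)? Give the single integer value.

Enumerate traces; 2 have nonzero weight after conditioning:
  (X=0, Z=1, Y=3) weight 1/20
  (X=1, Z=0, Y=2) weight 1/8
Group by X:
  weight(X=0) = 1/20
  weight(X=1) = 1/8
Total weight = 1/20 + 1/8 = 7/40
P(X=0 | obs) = 1/20 / 7/40 = 2/7
P(X=1 | obs) = 1/8 / 7/40 = 5/7
argmax = 1

argmax_v P(X = v | obs) = 1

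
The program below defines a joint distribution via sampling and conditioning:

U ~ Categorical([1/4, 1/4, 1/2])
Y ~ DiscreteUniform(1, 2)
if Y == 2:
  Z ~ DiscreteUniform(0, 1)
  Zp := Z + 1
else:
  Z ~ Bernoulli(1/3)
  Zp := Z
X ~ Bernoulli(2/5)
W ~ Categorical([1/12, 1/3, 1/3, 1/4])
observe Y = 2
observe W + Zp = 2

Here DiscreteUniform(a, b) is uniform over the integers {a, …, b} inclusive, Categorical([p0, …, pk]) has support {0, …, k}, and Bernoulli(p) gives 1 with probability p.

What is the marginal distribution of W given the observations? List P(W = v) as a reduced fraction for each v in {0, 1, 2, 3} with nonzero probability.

P(W=0) = 1/5, P(W=1) = 4/5

Enumerate traces; 12 have nonzero weight after conditioning:
  (U=0, Y=2, Z=0, X=0, W=1) weight 1/80
  (U=0, Y=2, Z=0, X=1, W=1) weight 1/120
  (U=0, Y=2, Z=1, X=0, W=0) weight 1/320
  (U=0, Y=2, Z=1, X=1, W=0) weight 1/480
  (U=1, Y=2, Z=0, X=0, W=1) weight 1/80
  (U=1, Y=2, Z=0, X=1, W=1) weight 1/120
  (U=1, Y=2, Z=1, X=0, W=0) weight 1/320
  (U=1, Y=2, Z=1, X=1, W=0) weight 1/480
  … 4 more
Group by W:
  weight(W=0) = 1/48
  weight(W=1) = 1/12
Total weight = 1/48 + 1/12 = 5/48
P(W=0 | obs) = 1/48 / 5/48 = 1/5
P(W=1 | obs) = 1/12 / 5/48 = 4/5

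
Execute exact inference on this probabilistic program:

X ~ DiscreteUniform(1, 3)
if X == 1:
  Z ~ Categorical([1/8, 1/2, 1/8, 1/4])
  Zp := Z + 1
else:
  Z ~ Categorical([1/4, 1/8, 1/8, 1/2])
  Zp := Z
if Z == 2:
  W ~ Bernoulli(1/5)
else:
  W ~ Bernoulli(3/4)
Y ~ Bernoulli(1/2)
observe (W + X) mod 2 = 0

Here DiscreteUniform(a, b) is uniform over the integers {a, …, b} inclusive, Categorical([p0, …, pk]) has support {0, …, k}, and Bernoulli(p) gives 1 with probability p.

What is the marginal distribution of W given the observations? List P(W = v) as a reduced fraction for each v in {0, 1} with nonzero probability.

Enumerate traces; 24 have nonzero weight after conditioning:
  (X=1, Z=0, W=1, Y=0) weight 1/64
  (X=1, Z=0, W=1, Y=1) weight 1/64
  (X=1, Z=1, W=1, Y=0) weight 1/16
  (X=1, Z=1, W=1, Y=1) weight 1/16
  (X=1, Z=2, W=1, Y=0) weight 1/240
  (X=1, Z=2, W=1, Y=1) weight 1/240
  (X=1, Z=3, W=1, Y=0) weight 1/32
  (X=1, Z=3, W=1, Y=1) weight 1/32
  (X=2, Z=0, W=0, Y=0) weight 1/96
  … 15 more
Group by W:
  weight(W=0) = 17/160
  weight(W=1) = 109/240
Total weight = 17/160 + 109/240 = 269/480
P(W=0 | obs) = 17/160 / 269/480 = 51/269
P(W=1 | obs) = 109/240 / 269/480 = 218/269

P(W=0) = 51/269, P(W=1) = 218/269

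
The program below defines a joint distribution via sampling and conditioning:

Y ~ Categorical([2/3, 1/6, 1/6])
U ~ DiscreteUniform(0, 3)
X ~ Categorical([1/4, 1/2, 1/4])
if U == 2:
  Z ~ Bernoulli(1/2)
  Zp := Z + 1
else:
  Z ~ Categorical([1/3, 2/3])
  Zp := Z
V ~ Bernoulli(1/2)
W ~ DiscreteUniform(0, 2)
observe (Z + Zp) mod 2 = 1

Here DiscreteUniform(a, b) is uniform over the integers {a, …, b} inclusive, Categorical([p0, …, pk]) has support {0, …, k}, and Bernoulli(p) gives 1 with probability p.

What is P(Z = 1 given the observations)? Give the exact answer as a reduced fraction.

P(Z = 1 | obs) = 1/2

Enumerate traces; 108 have nonzero weight after conditioning:
  (Y=0, U=2, X=0, Z=0, V=0, W=0) weight 1/288
  (Y=0, U=2, X=0, Z=0, V=0, W=1) weight 1/288
  (Y=0, U=2, X=0, Z=0, V=0, W=2) weight 1/288
  (Y=0, U=2, X=0, Z=0, V=1, W=0) weight 1/288
  (Y=0, U=2, X=0, Z=0, V=1, W=1) weight 1/288
  (Y=0, U=2, X=0, Z=0, V=1, W=2) weight 1/288
  (Y=0, U=2, X=0, Z=1, V=0, W=0) weight 1/288
  (Y=0, U=2, X=0, Z=1, V=0, W=1) weight 1/288
  … 100 more
Group by Z:
  weight(Z=0) = 1/8
  weight(Z=1) = 1/8
Total weight = 1/8 + 1/8 = 1/4
P(Z=0 | obs) = 1/8 / 1/4 = 1/2
P(Z=1 | obs) = 1/8 / 1/4 = 1/2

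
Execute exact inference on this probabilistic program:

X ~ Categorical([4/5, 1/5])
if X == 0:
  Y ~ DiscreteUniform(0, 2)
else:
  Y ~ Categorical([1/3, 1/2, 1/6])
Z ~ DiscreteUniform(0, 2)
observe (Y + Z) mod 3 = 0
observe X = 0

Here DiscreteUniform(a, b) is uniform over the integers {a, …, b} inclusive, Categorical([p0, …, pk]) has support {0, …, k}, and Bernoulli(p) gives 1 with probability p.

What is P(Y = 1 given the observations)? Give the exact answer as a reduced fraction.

Enumerate traces; 3 have nonzero weight after conditioning:
  (X=0, Y=0, Z=0) weight 4/45
  (X=0, Y=1, Z=2) weight 4/45
  (X=0, Y=2, Z=1) weight 4/45
Group by Y:
  weight(Y=0) = 4/45
  weight(Y=1) = 4/45
  weight(Y=2) = 4/45
Total weight = 4/45 + 4/45 + 4/45 = 4/15
P(Y=0 | obs) = 4/45 / 4/15 = 1/3
P(Y=1 | obs) = 4/45 / 4/15 = 1/3
P(Y=2 | obs) = 4/45 / 4/15 = 1/3

P(Y = 1 | obs) = 1/3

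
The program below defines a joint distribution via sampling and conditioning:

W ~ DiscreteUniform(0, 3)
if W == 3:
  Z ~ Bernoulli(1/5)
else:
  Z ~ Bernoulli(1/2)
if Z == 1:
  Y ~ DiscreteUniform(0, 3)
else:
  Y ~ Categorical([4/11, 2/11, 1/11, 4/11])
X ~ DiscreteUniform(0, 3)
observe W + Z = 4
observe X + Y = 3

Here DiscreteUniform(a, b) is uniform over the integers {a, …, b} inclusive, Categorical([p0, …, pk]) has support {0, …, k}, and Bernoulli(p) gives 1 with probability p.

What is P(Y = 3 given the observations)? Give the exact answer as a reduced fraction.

P(Y = 3 | obs) = 1/4

Enumerate traces; 4 have nonzero weight after conditioning:
  (W=3, Z=1, Y=0, X=3) weight 1/320
  (W=3, Z=1, Y=1, X=2) weight 1/320
  (W=3, Z=1, Y=2, X=1) weight 1/320
  (W=3, Z=1, Y=3, X=0) weight 1/320
Group by Y:
  weight(Y=0) = 1/320
  weight(Y=1) = 1/320
  weight(Y=2) = 1/320
  weight(Y=3) = 1/320
Total weight = 1/320 + 1/320 + 1/320 + 1/320 = 1/80
P(Y=0 | obs) = 1/320 / 1/80 = 1/4
P(Y=1 | obs) = 1/320 / 1/80 = 1/4
P(Y=2 | obs) = 1/320 / 1/80 = 1/4
P(Y=3 | obs) = 1/320 / 1/80 = 1/4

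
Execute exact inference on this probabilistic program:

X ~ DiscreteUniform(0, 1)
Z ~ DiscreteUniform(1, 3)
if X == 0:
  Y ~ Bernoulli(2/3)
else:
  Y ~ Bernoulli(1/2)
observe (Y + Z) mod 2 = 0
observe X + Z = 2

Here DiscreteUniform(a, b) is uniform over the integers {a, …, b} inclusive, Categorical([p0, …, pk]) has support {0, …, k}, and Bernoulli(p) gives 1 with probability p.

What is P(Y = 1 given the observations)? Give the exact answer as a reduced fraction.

P(Y = 1 | obs) = 3/5

Enumerate traces; 2 have nonzero weight after conditioning:
  (X=0, Z=2, Y=0) weight 1/18
  (X=1, Z=1, Y=1) weight 1/12
Group by Y:
  weight(Y=0) = 1/18
  weight(Y=1) = 1/12
Total weight = 1/18 + 1/12 = 5/36
P(Y=0 | obs) = 1/18 / 5/36 = 2/5
P(Y=1 | obs) = 1/12 / 5/36 = 3/5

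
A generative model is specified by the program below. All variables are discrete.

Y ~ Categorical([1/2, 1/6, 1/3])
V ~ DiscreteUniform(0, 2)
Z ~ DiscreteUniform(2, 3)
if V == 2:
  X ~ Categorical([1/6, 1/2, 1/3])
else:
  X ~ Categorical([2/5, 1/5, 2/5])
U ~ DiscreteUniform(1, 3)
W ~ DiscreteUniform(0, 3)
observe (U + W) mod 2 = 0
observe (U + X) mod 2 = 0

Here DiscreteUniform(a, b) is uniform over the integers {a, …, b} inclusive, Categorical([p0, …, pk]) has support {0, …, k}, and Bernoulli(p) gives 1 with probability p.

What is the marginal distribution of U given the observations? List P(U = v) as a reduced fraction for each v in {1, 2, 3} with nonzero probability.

Enumerate traces; 144 have nonzero weight after conditioning:
  (Y=0, V=0, Z=2, X=0, U=2, W=0) weight 1/360
  (Y=0, V=0, Z=2, X=0, U=2, W=2) weight 1/360
  (Y=0, V=0, Z=2, X=1, U=1, W=1) weight 1/720
  (Y=0, V=0, Z=2, X=1, U=1, W=3) weight 1/720
  (Y=0, V=0, Z=2, X=1, U=3, W=1) weight 1/720
  (Y=0, V=0, Z=2, X=1, U=3, W=3) weight 1/720
  (Y=0, V=0, Z=2, X=2, U=2, W=0) weight 1/360
  (Y=0, V=0, Z=2, X=2, U=2, W=2) weight 1/360
  … 136 more
Group by U:
  weight(U=1) = 1/20
  weight(U=2) = 7/60
  weight(U=3) = 1/20
Total weight = 1/20 + 7/60 + 1/20 = 13/60
P(U=1 | obs) = 1/20 / 13/60 = 3/13
P(U=2 | obs) = 7/60 / 13/60 = 7/13
P(U=3 | obs) = 1/20 / 13/60 = 3/13

P(U=1) = 3/13, P(U=2) = 7/13, P(U=3) = 3/13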